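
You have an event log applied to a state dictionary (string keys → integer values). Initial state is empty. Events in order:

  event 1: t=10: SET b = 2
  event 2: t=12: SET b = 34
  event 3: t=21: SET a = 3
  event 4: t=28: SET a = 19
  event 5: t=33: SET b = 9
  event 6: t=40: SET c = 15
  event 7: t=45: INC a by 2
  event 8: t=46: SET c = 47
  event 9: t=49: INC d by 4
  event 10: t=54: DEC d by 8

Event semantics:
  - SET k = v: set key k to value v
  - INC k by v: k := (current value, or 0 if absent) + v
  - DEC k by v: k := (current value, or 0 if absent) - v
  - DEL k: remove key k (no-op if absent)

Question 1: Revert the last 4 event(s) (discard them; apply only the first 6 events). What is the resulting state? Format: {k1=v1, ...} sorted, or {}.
Answer: {a=19, b=9, c=15}

Derivation:
Keep first 6 events (discard last 4):
  after event 1 (t=10: SET b = 2): {b=2}
  after event 2 (t=12: SET b = 34): {b=34}
  after event 3 (t=21: SET a = 3): {a=3, b=34}
  after event 4 (t=28: SET a = 19): {a=19, b=34}
  after event 5 (t=33: SET b = 9): {a=19, b=9}
  after event 6 (t=40: SET c = 15): {a=19, b=9, c=15}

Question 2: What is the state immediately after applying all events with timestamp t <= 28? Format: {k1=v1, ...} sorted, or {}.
Answer: {a=19, b=34}

Derivation:
Apply events with t <= 28 (4 events):
  after event 1 (t=10: SET b = 2): {b=2}
  after event 2 (t=12: SET b = 34): {b=34}
  after event 3 (t=21: SET a = 3): {a=3, b=34}
  after event 4 (t=28: SET a = 19): {a=19, b=34}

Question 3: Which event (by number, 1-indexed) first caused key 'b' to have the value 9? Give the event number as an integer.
Answer: 5

Derivation:
Looking for first event where b becomes 9:
  event 1: b = 2
  event 2: b = 34
  event 3: b = 34
  event 4: b = 34
  event 5: b 34 -> 9  <-- first match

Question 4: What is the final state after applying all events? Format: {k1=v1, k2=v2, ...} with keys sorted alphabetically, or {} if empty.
Answer: {a=21, b=9, c=47, d=-4}

Derivation:
  after event 1 (t=10: SET b = 2): {b=2}
  after event 2 (t=12: SET b = 34): {b=34}
  after event 3 (t=21: SET a = 3): {a=3, b=34}
  after event 4 (t=28: SET a = 19): {a=19, b=34}
  after event 5 (t=33: SET b = 9): {a=19, b=9}
  after event 6 (t=40: SET c = 15): {a=19, b=9, c=15}
  after event 7 (t=45: INC a by 2): {a=21, b=9, c=15}
  after event 8 (t=46: SET c = 47): {a=21, b=9, c=47}
  after event 9 (t=49: INC d by 4): {a=21, b=9, c=47, d=4}
  after event 10 (t=54: DEC d by 8): {a=21, b=9, c=47, d=-4}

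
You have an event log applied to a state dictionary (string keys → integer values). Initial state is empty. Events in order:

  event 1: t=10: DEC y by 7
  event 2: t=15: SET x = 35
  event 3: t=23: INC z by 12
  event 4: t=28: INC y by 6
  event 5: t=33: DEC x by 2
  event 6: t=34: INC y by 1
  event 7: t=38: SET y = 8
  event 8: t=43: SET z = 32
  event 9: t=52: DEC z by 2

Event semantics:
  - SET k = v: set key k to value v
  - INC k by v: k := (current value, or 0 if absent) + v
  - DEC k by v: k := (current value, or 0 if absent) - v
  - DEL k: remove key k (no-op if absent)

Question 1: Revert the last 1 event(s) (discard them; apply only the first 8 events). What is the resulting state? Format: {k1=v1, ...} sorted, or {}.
Keep first 8 events (discard last 1):
  after event 1 (t=10: DEC y by 7): {y=-7}
  after event 2 (t=15: SET x = 35): {x=35, y=-7}
  after event 3 (t=23: INC z by 12): {x=35, y=-7, z=12}
  after event 4 (t=28: INC y by 6): {x=35, y=-1, z=12}
  after event 5 (t=33: DEC x by 2): {x=33, y=-1, z=12}
  after event 6 (t=34: INC y by 1): {x=33, y=0, z=12}
  after event 7 (t=38: SET y = 8): {x=33, y=8, z=12}
  after event 8 (t=43: SET z = 32): {x=33, y=8, z=32}

Answer: {x=33, y=8, z=32}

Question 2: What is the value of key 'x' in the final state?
Answer: 33

Derivation:
Track key 'x' through all 9 events:
  event 1 (t=10: DEC y by 7): x unchanged
  event 2 (t=15: SET x = 35): x (absent) -> 35
  event 3 (t=23: INC z by 12): x unchanged
  event 4 (t=28: INC y by 6): x unchanged
  event 5 (t=33: DEC x by 2): x 35 -> 33
  event 6 (t=34: INC y by 1): x unchanged
  event 7 (t=38: SET y = 8): x unchanged
  event 8 (t=43: SET z = 32): x unchanged
  event 9 (t=52: DEC z by 2): x unchanged
Final: x = 33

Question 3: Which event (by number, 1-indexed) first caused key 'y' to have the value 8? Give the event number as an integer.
Looking for first event where y becomes 8:
  event 1: y = -7
  event 2: y = -7
  event 3: y = -7
  event 4: y = -1
  event 5: y = -1
  event 6: y = 0
  event 7: y 0 -> 8  <-- first match

Answer: 7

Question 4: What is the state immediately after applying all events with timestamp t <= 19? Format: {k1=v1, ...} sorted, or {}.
Apply events with t <= 19 (2 events):
  after event 1 (t=10: DEC y by 7): {y=-7}
  after event 2 (t=15: SET x = 35): {x=35, y=-7}

Answer: {x=35, y=-7}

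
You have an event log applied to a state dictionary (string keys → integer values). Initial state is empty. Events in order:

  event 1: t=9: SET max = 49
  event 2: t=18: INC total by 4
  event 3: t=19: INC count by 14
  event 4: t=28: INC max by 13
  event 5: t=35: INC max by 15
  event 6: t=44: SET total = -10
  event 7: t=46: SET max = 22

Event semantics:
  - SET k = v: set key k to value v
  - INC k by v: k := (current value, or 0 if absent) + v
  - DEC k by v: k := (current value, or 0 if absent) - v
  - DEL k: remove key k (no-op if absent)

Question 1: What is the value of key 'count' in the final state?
Track key 'count' through all 7 events:
  event 1 (t=9: SET max = 49): count unchanged
  event 2 (t=18: INC total by 4): count unchanged
  event 3 (t=19: INC count by 14): count (absent) -> 14
  event 4 (t=28: INC max by 13): count unchanged
  event 5 (t=35: INC max by 15): count unchanged
  event 6 (t=44: SET total = -10): count unchanged
  event 7 (t=46: SET max = 22): count unchanged
Final: count = 14

Answer: 14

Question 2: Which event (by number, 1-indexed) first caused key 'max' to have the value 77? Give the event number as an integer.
Looking for first event where max becomes 77:
  event 1: max = 49
  event 2: max = 49
  event 3: max = 49
  event 4: max = 62
  event 5: max 62 -> 77  <-- first match

Answer: 5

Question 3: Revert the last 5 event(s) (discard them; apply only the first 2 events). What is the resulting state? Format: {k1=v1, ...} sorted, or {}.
Answer: {max=49, total=4}

Derivation:
Keep first 2 events (discard last 5):
  after event 1 (t=9: SET max = 49): {max=49}
  after event 2 (t=18: INC total by 4): {max=49, total=4}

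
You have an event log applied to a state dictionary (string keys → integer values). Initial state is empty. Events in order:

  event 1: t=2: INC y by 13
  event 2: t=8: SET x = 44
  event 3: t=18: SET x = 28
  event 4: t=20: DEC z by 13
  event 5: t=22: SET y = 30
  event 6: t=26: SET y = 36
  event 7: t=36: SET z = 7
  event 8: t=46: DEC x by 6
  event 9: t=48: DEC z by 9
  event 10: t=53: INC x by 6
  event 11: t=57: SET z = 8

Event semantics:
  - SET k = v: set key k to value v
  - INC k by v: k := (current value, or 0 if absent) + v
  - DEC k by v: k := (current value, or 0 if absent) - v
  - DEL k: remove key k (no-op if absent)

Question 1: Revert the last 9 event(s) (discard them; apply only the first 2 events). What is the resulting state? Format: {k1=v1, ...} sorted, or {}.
Answer: {x=44, y=13}

Derivation:
Keep first 2 events (discard last 9):
  after event 1 (t=2: INC y by 13): {y=13}
  after event 2 (t=8: SET x = 44): {x=44, y=13}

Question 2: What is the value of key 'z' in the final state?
Answer: 8

Derivation:
Track key 'z' through all 11 events:
  event 1 (t=2: INC y by 13): z unchanged
  event 2 (t=8: SET x = 44): z unchanged
  event 3 (t=18: SET x = 28): z unchanged
  event 4 (t=20: DEC z by 13): z (absent) -> -13
  event 5 (t=22: SET y = 30): z unchanged
  event 6 (t=26: SET y = 36): z unchanged
  event 7 (t=36: SET z = 7): z -13 -> 7
  event 8 (t=46: DEC x by 6): z unchanged
  event 9 (t=48: DEC z by 9): z 7 -> -2
  event 10 (t=53: INC x by 6): z unchanged
  event 11 (t=57: SET z = 8): z -2 -> 8
Final: z = 8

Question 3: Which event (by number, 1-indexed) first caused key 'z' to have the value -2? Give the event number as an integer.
Looking for first event where z becomes -2:
  event 4: z = -13
  event 5: z = -13
  event 6: z = -13
  event 7: z = 7
  event 8: z = 7
  event 9: z 7 -> -2  <-- first match

Answer: 9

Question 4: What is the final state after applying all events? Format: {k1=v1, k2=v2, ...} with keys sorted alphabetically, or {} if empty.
  after event 1 (t=2: INC y by 13): {y=13}
  after event 2 (t=8: SET x = 44): {x=44, y=13}
  after event 3 (t=18: SET x = 28): {x=28, y=13}
  after event 4 (t=20: DEC z by 13): {x=28, y=13, z=-13}
  after event 5 (t=22: SET y = 30): {x=28, y=30, z=-13}
  after event 6 (t=26: SET y = 36): {x=28, y=36, z=-13}
  after event 7 (t=36: SET z = 7): {x=28, y=36, z=7}
  after event 8 (t=46: DEC x by 6): {x=22, y=36, z=7}
  after event 9 (t=48: DEC z by 9): {x=22, y=36, z=-2}
  after event 10 (t=53: INC x by 6): {x=28, y=36, z=-2}
  after event 11 (t=57: SET z = 8): {x=28, y=36, z=8}

Answer: {x=28, y=36, z=8}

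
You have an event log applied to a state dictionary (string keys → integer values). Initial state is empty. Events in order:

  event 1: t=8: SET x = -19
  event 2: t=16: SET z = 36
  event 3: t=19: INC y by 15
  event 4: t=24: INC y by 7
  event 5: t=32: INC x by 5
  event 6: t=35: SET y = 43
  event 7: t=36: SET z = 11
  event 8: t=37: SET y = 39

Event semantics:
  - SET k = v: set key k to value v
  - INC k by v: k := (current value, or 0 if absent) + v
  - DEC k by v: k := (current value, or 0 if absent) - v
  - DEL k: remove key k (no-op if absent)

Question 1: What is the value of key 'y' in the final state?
Track key 'y' through all 8 events:
  event 1 (t=8: SET x = -19): y unchanged
  event 2 (t=16: SET z = 36): y unchanged
  event 3 (t=19: INC y by 15): y (absent) -> 15
  event 4 (t=24: INC y by 7): y 15 -> 22
  event 5 (t=32: INC x by 5): y unchanged
  event 6 (t=35: SET y = 43): y 22 -> 43
  event 7 (t=36: SET z = 11): y unchanged
  event 8 (t=37: SET y = 39): y 43 -> 39
Final: y = 39

Answer: 39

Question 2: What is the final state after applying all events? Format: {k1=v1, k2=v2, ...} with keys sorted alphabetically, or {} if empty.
  after event 1 (t=8: SET x = -19): {x=-19}
  after event 2 (t=16: SET z = 36): {x=-19, z=36}
  after event 3 (t=19: INC y by 15): {x=-19, y=15, z=36}
  after event 4 (t=24: INC y by 7): {x=-19, y=22, z=36}
  after event 5 (t=32: INC x by 5): {x=-14, y=22, z=36}
  after event 6 (t=35: SET y = 43): {x=-14, y=43, z=36}
  after event 7 (t=36: SET z = 11): {x=-14, y=43, z=11}
  after event 8 (t=37: SET y = 39): {x=-14, y=39, z=11}

Answer: {x=-14, y=39, z=11}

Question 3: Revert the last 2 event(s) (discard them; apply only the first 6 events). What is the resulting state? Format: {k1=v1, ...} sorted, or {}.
Answer: {x=-14, y=43, z=36}

Derivation:
Keep first 6 events (discard last 2):
  after event 1 (t=8: SET x = -19): {x=-19}
  after event 2 (t=16: SET z = 36): {x=-19, z=36}
  after event 3 (t=19: INC y by 15): {x=-19, y=15, z=36}
  after event 4 (t=24: INC y by 7): {x=-19, y=22, z=36}
  after event 5 (t=32: INC x by 5): {x=-14, y=22, z=36}
  after event 6 (t=35: SET y = 43): {x=-14, y=43, z=36}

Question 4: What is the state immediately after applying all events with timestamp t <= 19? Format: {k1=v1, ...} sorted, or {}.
Answer: {x=-19, y=15, z=36}

Derivation:
Apply events with t <= 19 (3 events):
  after event 1 (t=8: SET x = -19): {x=-19}
  after event 2 (t=16: SET z = 36): {x=-19, z=36}
  after event 3 (t=19: INC y by 15): {x=-19, y=15, z=36}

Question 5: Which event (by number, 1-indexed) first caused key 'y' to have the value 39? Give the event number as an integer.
Answer: 8

Derivation:
Looking for first event where y becomes 39:
  event 3: y = 15
  event 4: y = 22
  event 5: y = 22
  event 6: y = 43
  event 7: y = 43
  event 8: y 43 -> 39  <-- first match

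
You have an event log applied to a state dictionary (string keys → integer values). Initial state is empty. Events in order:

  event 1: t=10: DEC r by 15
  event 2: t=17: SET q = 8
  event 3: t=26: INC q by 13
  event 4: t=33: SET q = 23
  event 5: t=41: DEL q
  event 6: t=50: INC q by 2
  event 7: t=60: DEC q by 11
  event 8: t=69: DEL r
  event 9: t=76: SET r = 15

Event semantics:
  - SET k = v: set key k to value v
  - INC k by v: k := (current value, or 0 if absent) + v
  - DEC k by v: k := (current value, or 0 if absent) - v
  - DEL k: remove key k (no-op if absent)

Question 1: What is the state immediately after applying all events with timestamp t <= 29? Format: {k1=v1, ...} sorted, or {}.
Answer: {q=21, r=-15}

Derivation:
Apply events with t <= 29 (3 events):
  after event 1 (t=10: DEC r by 15): {r=-15}
  after event 2 (t=17: SET q = 8): {q=8, r=-15}
  after event 3 (t=26: INC q by 13): {q=21, r=-15}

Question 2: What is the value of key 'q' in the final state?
Track key 'q' through all 9 events:
  event 1 (t=10: DEC r by 15): q unchanged
  event 2 (t=17: SET q = 8): q (absent) -> 8
  event 3 (t=26: INC q by 13): q 8 -> 21
  event 4 (t=33: SET q = 23): q 21 -> 23
  event 5 (t=41: DEL q): q 23 -> (absent)
  event 6 (t=50: INC q by 2): q (absent) -> 2
  event 7 (t=60: DEC q by 11): q 2 -> -9
  event 8 (t=69: DEL r): q unchanged
  event 9 (t=76: SET r = 15): q unchanged
Final: q = -9

Answer: -9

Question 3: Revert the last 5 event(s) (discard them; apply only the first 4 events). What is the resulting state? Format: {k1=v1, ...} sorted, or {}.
Answer: {q=23, r=-15}

Derivation:
Keep first 4 events (discard last 5):
  after event 1 (t=10: DEC r by 15): {r=-15}
  after event 2 (t=17: SET q = 8): {q=8, r=-15}
  after event 3 (t=26: INC q by 13): {q=21, r=-15}
  after event 4 (t=33: SET q = 23): {q=23, r=-15}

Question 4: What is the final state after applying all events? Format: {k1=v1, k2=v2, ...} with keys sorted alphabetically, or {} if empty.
Answer: {q=-9, r=15}

Derivation:
  after event 1 (t=10: DEC r by 15): {r=-15}
  after event 2 (t=17: SET q = 8): {q=8, r=-15}
  after event 3 (t=26: INC q by 13): {q=21, r=-15}
  after event 4 (t=33: SET q = 23): {q=23, r=-15}
  after event 5 (t=41: DEL q): {r=-15}
  after event 6 (t=50: INC q by 2): {q=2, r=-15}
  after event 7 (t=60: DEC q by 11): {q=-9, r=-15}
  after event 8 (t=69: DEL r): {q=-9}
  after event 9 (t=76: SET r = 15): {q=-9, r=15}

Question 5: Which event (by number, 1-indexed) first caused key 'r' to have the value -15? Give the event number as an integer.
Looking for first event where r becomes -15:
  event 1: r (absent) -> -15  <-- first match

Answer: 1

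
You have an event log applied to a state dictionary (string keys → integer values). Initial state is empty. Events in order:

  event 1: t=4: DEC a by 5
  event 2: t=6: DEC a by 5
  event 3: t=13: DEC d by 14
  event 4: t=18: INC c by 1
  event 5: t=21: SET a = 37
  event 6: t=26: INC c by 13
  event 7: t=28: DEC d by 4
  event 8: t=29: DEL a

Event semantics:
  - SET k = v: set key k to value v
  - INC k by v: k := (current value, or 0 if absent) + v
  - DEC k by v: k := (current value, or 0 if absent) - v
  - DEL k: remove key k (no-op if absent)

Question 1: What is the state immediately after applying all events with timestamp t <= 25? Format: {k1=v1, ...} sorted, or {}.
Answer: {a=37, c=1, d=-14}

Derivation:
Apply events with t <= 25 (5 events):
  after event 1 (t=4: DEC a by 5): {a=-5}
  after event 2 (t=6: DEC a by 5): {a=-10}
  after event 3 (t=13: DEC d by 14): {a=-10, d=-14}
  after event 4 (t=18: INC c by 1): {a=-10, c=1, d=-14}
  after event 5 (t=21: SET a = 37): {a=37, c=1, d=-14}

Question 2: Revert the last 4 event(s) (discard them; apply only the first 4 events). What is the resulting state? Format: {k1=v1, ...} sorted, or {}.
Answer: {a=-10, c=1, d=-14}

Derivation:
Keep first 4 events (discard last 4):
  after event 1 (t=4: DEC a by 5): {a=-5}
  after event 2 (t=6: DEC a by 5): {a=-10}
  after event 3 (t=13: DEC d by 14): {a=-10, d=-14}
  after event 4 (t=18: INC c by 1): {a=-10, c=1, d=-14}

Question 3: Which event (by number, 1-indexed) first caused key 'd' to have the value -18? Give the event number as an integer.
Looking for first event where d becomes -18:
  event 3: d = -14
  event 4: d = -14
  event 5: d = -14
  event 6: d = -14
  event 7: d -14 -> -18  <-- first match

Answer: 7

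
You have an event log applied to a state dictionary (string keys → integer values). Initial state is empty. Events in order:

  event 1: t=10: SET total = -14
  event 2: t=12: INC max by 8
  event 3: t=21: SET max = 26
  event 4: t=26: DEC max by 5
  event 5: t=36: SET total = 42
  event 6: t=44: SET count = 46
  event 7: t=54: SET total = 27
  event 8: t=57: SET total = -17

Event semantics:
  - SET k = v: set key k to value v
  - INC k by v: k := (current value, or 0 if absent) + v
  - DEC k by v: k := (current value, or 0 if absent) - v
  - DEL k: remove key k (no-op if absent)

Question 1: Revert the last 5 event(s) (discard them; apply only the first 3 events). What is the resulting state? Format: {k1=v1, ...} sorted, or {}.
Answer: {max=26, total=-14}

Derivation:
Keep first 3 events (discard last 5):
  after event 1 (t=10: SET total = -14): {total=-14}
  after event 2 (t=12: INC max by 8): {max=8, total=-14}
  after event 3 (t=21: SET max = 26): {max=26, total=-14}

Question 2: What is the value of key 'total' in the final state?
Answer: -17

Derivation:
Track key 'total' through all 8 events:
  event 1 (t=10: SET total = -14): total (absent) -> -14
  event 2 (t=12: INC max by 8): total unchanged
  event 3 (t=21: SET max = 26): total unchanged
  event 4 (t=26: DEC max by 5): total unchanged
  event 5 (t=36: SET total = 42): total -14 -> 42
  event 6 (t=44: SET count = 46): total unchanged
  event 7 (t=54: SET total = 27): total 42 -> 27
  event 8 (t=57: SET total = -17): total 27 -> -17
Final: total = -17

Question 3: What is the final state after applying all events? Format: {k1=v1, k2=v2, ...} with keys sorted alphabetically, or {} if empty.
  after event 1 (t=10: SET total = -14): {total=-14}
  after event 2 (t=12: INC max by 8): {max=8, total=-14}
  after event 3 (t=21: SET max = 26): {max=26, total=-14}
  after event 4 (t=26: DEC max by 5): {max=21, total=-14}
  after event 5 (t=36: SET total = 42): {max=21, total=42}
  after event 6 (t=44: SET count = 46): {count=46, max=21, total=42}
  after event 7 (t=54: SET total = 27): {count=46, max=21, total=27}
  after event 8 (t=57: SET total = -17): {count=46, max=21, total=-17}

Answer: {count=46, max=21, total=-17}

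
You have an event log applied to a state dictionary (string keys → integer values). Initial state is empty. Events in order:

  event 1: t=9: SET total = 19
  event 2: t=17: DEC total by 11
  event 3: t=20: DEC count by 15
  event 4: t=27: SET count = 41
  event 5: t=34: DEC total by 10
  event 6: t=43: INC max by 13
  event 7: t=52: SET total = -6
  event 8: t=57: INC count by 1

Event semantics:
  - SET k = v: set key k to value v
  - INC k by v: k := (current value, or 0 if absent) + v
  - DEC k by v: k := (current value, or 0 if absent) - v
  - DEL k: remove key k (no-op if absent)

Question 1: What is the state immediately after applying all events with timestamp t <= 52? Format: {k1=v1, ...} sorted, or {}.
Apply events with t <= 52 (7 events):
  after event 1 (t=9: SET total = 19): {total=19}
  after event 2 (t=17: DEC total by 11): {total=8}
  after event 3 (t=20: DEC count by 15): {count=-15, total=8}
  after event 4 (t=27: SET count = 41): {count=41, total=8}
  after event 5 (t=34: DEC total by 10): {count=41, total=-2}
  after event 6 (t=43: INC max by 13): {count=41, max=13, total=-2}
  after event 7 (t=52: SET total = -6): {count=41, max=13, total=-6}

Answer: {count=41, max=13, total=-6}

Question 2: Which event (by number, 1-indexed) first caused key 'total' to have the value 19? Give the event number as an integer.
Answer: 1

Derivation:
Looking for first event where total becomes 19:
  event 1: total (absent) -> 19  <-- first match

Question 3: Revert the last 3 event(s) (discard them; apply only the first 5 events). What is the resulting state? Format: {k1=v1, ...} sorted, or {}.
Answer: {count=41, total=-2}

Derivation:
Keep first 5 events (discard last 3):
  after event 1 (t=9: SET total = 19): {total=19}
  after event 2 (t=17: DEC total by 11): {total=8}
  after event 3 (t=20: DEC count by 15): {count=-15, total=8}
  after event 4 (t=27: SET count = 41): {count=41, total=8}
  after event 5 (t=34: DEC total by 10): {count=41, total=-2}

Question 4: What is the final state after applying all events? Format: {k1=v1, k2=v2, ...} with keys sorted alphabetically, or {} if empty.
  after event 1 (t=9: SET total = 19): {total=19}
  after event 2 (t=17: DEC total by 11): {total=8}
  after event 3 (t=20: DEC count by 15): {count=-15, total=8}
  after event 4 (t=27: SET count = 41): {count=41, total=8}
  after event 5 (t=34: DEC total by 10): {count=41, total=-2}
  after event 6 (t=43: INC max by 13): {count=41, max=13, total=-2}
  after event 7 (t=52: SET total = -6): {count=41, max=13, total=-6}
  after event 8 (t=57: INC count by 1): {count=42, max=13, total=-6}

Answer: {count=42, max=13, total=-6}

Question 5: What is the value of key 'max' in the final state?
Answer: 13

Derivation:
Track key 'max' through all 8 events:
  event 1 (t=9: SET total = 19): max unchanged
  event 2 (t=17: DEC total by 11): max unchanged
  event 3 (t=20: DEC count by 15): max unchanged
  event 4 (t=27: SET count = 41): max unchanged
  event 5 (t=34: DEC total by 10): max unchanged
  event 6 (t=43: INC max by 13): max (absent) -> 13
  event 7 (t=52: SET total = -6): max unchanged
  event 8 (t=57: INC count by 1): max unchanged
Final: max = 13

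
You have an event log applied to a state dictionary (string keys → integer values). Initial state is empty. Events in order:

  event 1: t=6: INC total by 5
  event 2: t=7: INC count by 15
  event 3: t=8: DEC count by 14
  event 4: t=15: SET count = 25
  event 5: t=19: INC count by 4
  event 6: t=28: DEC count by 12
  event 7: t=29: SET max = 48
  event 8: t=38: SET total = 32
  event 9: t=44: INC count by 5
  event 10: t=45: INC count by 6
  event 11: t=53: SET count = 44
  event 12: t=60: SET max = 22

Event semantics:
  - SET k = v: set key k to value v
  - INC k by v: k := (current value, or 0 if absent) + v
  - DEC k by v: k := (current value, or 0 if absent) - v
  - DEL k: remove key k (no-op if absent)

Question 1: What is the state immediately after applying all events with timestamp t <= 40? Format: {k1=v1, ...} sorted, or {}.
Answer: {count=17, max=48, total=32}

Derivation:
Apply events with t <= 40 (8 events):
  after event 1 (t=6: INC total by 5): {total=5}
  after event 2 (t=7: INC count by 15): {count=15, total=5}
  after event 3 (t=8: DEC count by 14): {count=1, total=5}
  after event 4 (t=15: SET count = 25): {count=25, total=5}
  after event 5 (t=19: INC count by 4): {count=29, total=5}
  after event 6 (t=28: DEC count by 12): {count=17, total=5}
  after event 7 (t=29: SET max = 48): {count=17, max=48, total=5}
  after event 8 (t=38: SET total = 32): {count=17, max=48, total=32}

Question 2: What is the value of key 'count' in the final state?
Track key 'count' through all 12 events:
  event 1 (t=6: INC total by 5): count unchanged
  event 2 (t=7: INC count by 15): count (absent) -> 15
  event 3 (t=8: DEC count by 14): count 15 -> 1
  event 4 (t=15: SET count = 25): count 1 -> 25
  event 5 (t=19: INC count by 4): count 25 -> 29
  event 6 (t=28: DEC count by 12): count 29 -> 17
  event 7 (t=29: SET max = 48): count unchanged
  event 8 (t=38: SET total = 32): count unchanged
  event 9 (t=44: INC count by 5): count 17 -> 22
  event 10 (t=45: INC count by 6): count 22 -> 28
  event 11 (t=53: SET count = 44): count 28 -> 44
  event 12 (t=60: SET max = 22): count unchanged
Final: count = 44

Answer: 44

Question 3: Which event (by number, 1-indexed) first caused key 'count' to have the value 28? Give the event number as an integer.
Answer: 10

Derivation:
Looking for first event where count becomes 28:
  event 2: count = 15
  event 3: count = 1
  event 4: count = 25
  event 5: count = 29
  event 6: count = 17
  event 7: count = 17
  event 8: count = 17
  event 9: count = 22
  event 10: count 22 -> 28  <-- first match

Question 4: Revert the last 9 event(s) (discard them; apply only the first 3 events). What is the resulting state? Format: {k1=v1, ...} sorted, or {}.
Keep first 3 events (discard last 9):
  after event 1 (t=6: INC total by 5): {total=5}
  after event 2 (t=7: INC count by 15): {count=15, total=5}
  after event 3 (t=8: DEC count by 14): {count=1, total=5}

Answer: {count=1, total=5}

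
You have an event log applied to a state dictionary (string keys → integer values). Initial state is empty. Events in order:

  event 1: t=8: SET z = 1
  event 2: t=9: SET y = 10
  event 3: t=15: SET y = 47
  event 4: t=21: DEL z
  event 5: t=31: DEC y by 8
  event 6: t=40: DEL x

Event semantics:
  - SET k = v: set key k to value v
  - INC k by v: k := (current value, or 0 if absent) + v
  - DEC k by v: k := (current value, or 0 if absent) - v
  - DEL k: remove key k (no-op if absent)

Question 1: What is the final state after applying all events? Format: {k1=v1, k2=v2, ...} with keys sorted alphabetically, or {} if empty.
Answer: {y=39}

Derivation:
  after event 1 (t=8: SET z = 1): {z=1}
  after event 2 (t=9: SET y = 10): {y=10, z=1}
  after event 3 (t=15: SET y = 47): {y=47, z=1}
  after event 4 (t=21: DEL z): {y=47}
  after event 5 (t=31: DEC y by 8): {y=39}
  after event 6 (t=40: DEL x): {y=39}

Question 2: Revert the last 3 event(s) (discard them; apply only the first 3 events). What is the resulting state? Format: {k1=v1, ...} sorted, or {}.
Keep first 3 events (discard last 3):
  after event 1 (t=8: SET z = 1): {z=1}
  after event 2 (t=9: SET y = 10): {y=10, z=1}
  after event 3 (t=15: SET y = 47): {y=47, z=1}

Answer: {y=47, z=1}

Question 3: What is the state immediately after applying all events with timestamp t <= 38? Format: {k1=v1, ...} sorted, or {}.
Answer: {y=39}

Derivation:
Apply events with t <= 38 (5 events):
  after event 1 (t=8: SET z = 1): {z=1}
  after event 2 (t=9: SET y = 10): {y=10, z=1}
  after event 3 (t=15: SET y = 47): {y=47, z=1}
  after event 4 (t=21: DEL z): {y=47}
  after event 5 (t=31: DEC y by 8): {y=39}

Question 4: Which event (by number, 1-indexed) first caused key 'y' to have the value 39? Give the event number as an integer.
Looking for first event where y becomes 39:
  event 2: y = 10
  event 3: y = 47
  event 4: y = 47
  event 5: y 47 -> 39  <-- first match

Answer: 5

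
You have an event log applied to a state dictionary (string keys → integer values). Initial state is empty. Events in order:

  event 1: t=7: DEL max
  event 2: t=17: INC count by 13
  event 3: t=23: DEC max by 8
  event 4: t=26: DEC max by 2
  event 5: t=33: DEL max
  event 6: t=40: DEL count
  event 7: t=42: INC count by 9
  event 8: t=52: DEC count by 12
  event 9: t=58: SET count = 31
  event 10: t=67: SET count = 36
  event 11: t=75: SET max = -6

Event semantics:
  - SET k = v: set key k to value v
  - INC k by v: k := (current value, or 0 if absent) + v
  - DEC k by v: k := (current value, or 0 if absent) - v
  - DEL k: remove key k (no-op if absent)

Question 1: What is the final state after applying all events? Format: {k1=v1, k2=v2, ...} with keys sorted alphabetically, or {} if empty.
Answer: {count=36, max=-6}

Derivation:
  after event 1 (t=7: DEL max): {}
  after event 2 (t=17: INC count by 13): {count=13}
  after event 3 (t=23: DEC max by 8): {count=13, max=-8}
  after event 4 (t=26: DEC max by 2): {count=13, max=-10}
  after event 5 (t=33: DEL max): {count=13}
  after event 6 (t=40: DEL count): {}
  after event 7 (t=42: INC count by 9): {count=9}
  after event 8 (t=52: DEC count by 12): {count=-3}
  after event 9 (t=58: SET count = 31): {count=31}
  after event 10 (t=67: SET count = 36): {count=36}
  after event 11 (t=75: SET max = -6): {count=36, max=-6}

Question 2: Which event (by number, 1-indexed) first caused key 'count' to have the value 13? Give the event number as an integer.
Looking for first event where count becomes 13:
  event 2: count (absent) -> 13  <-- first match

Answer: 2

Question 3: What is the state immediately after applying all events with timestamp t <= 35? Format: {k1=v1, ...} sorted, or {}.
Apply events with t <= 35 (5 events):
  after event 1 (t=7: DEL max): {}
  after event 2 (t=17: INC count by 13): {count=13}
  after event 3 (t=23: DEC max by 8): {count=13, max=-8}
  after event 4 (t=26: DEC max by 2): {count=13, max=-10}
  after event 5 (t=33: DEL max): {count=13}

Answer: {count=13}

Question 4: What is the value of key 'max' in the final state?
Track key 'max' through all 11 events:
  event 1 (t=7: DEL max): max (absent) -> (absent)
  event 2 (t=17: INC count by 13): max unchanged
  event 3 (t=23: DEC max by 8): max (absent) -> -8
  event 4 (t=26: DEC max by 2): max -8 -> -10
  event 5 (t=33: DEL max): max -10 -> (absent)
  event 6 (t=40: DEL count): max unchanged
  event 7 (t=42: INC count by 9): max unchanged
  event 8 (t=52: DEC count by 12): max unchanged
  event 9 (t=58: SET count = 31): max unchanged
  event 10 (t=67: SET count = 36): max unchanged
  event 11 (t=75: SET max = -6): max (absent) -> -6
Final: max = -6

Answer: -6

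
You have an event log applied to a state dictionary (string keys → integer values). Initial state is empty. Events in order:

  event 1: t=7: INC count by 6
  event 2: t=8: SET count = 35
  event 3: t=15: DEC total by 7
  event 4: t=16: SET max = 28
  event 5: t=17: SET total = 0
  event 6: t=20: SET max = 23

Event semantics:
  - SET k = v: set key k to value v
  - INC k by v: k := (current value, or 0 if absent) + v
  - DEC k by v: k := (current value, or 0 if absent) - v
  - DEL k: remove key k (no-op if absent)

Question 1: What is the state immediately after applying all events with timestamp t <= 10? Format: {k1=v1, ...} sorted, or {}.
Apply events with t <= 10 (2 events):
  after event 1 (t=7: INC count by 6): {count=6}
  after event 2 (t=8: SET count = 35): {count=35}

Answer: {count=35}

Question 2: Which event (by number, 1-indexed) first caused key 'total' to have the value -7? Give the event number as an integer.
Answer: 3

Derivation:
Looking for first event where total becomes -7:
  event 3: total (absent) -> -7  <-- first match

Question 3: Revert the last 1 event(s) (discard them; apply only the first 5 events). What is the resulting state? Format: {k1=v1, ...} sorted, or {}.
Keep first 5 events (discard last 1):
  after event 1 (t=7: INC count by 6): {count=6}
  after event 2 (t=8: SET count = 35): {count=35}
  after event 3 (t=15: DEC total by 7): {count=35, total=-7}
  after event 4 (t=16: SET max = 28): {count=35, max=28, total=-7}
  after event 5 (t=17: SET total = 0): {count=35, max=28, total=0}

Answer: {count=35, max=28, total=0}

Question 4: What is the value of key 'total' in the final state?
Answer: 0

Derivation:
Track key 'total' through all 6 events:
  event 1 (t=7: INC count by 6): total unchanged
  event 2 (t=8: SET count = 35): total unchanged
  event 3 (t=15: DEC total by 7): total (absent) -> -7
  event 4 (t=16: SET max = 28): total unchanged
  event 5 (t=17: SET total = 0): total -7 -> 0
  event 6 (t=20: SET max = 23): total unchanged
Final: total = 0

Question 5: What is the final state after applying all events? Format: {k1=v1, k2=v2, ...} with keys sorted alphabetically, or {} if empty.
Answer: {count=35, max=23, total=0}

Derivation:
  after event 1 (t=7: INC count by 6): {count=6}
  after event 2 (t=8: SET count = 35): {count=35}
  after event 3 (t=15: DEC total by 7): {count=35, total=-7}
  after event 4 (t=16: SET max = 28): {count=35, max=28, total=-7}
  after event 5 (t=17: SET total = 0): {count=35, max=28, total=0}
  after event 6 (t=20: SET max = 23): {count=35, max=23, total=0}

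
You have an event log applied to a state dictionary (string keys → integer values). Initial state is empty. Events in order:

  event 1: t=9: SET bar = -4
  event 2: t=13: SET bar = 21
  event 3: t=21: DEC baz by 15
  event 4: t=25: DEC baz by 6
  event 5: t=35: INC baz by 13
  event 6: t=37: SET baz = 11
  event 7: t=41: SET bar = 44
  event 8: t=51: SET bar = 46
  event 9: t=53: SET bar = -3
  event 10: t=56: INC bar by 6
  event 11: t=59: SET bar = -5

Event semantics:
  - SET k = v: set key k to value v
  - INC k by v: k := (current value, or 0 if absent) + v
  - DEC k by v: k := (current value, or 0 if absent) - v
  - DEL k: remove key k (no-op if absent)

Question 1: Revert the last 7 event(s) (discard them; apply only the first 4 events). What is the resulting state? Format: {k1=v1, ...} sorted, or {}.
Answer: {bar=21, baz=-21}

Derivation:
Keep first 4 events (discard last 7):
  after event 1 (t=9: SET bar = -4): {bar=-4}
  after event 2 (t=13: SET bar = 21): {bar=21}
  after event 3 (t=21: DEC baz by 15): {bar=21, baz=-15}
  after event 4 (t=25: DEC baz by 6): {bar=21, baz=-21}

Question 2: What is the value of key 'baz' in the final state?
Track key 'baz' through all 11 events:
  event 1 (t=9: SET bar = -4): baz unchanged
  event 2 (t=13: SET bar = 21): baz unchanged
  event 3 (t=21: DEC baz by 15): baz (absent) -> -15
  event 4 (t=25: DEC baz by 6): baz -15 -> -21
  event 5 (t=35: INC baz by 13): baz -21 -> -8
  event 6 (t=37: SET baz = 11): baz -8 -> 11
  event 7 (t=41: SET bar = 44): baz unchanged
  event 8 (t=51: SET bar = 46): baz unchanged
  event 9 (t=53: SET bar = -3): baz unchanged
  event 10 (t=56: INC bar by 6): baz unchanged
  event 11 (t=59: SET bar = -5): baz unchanged
Final: baz = 11

Answer: 11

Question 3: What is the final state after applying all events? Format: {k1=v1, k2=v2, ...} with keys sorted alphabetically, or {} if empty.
  after event 1 (t=9: SET bar = -4): {bar=-4}
  after event 2 (t=13: SET bar = 21): {bar=21}
  after event 3 (t=21: DEC baz by 15): {bar=21, baz=-15}
  after event 4 (t=25: DEC baz by 6): {bar=21, baz=-21}
  after event 5 (t=35: INC baz by 13): {bar=21, baz=-8}
  after event 6 (t=37: SET baz = 11): {bar=21, baz=11}
  after event 7 (t=41: SET bar = 44): {bar=44, baz=11}
  after event 8 (t=51: SET bar = 46): {bar=46, baz=11}
  after event 9 (t=53: SET bar = -3): {bar=-3, baz=11}
  after event 10 (t=56: INC bar by 6): {bar=3, baz=11}
  after event 11 (t=59: SET bar = -5): {bar=-5, baz=11}

Answer: {bar=-5, baz=11}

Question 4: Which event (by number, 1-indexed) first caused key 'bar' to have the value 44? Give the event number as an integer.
Answer: 7

Derivation:
Looking for first event where bar becomes 44:
  event 1: bar = -4
  event 2: bar = 21
  event 3: bar = 21
  event 4: bar = 21
  event 5: bar = 21
  event 6: bar = 21
  event 7: bar 21 -> 44  <-- first match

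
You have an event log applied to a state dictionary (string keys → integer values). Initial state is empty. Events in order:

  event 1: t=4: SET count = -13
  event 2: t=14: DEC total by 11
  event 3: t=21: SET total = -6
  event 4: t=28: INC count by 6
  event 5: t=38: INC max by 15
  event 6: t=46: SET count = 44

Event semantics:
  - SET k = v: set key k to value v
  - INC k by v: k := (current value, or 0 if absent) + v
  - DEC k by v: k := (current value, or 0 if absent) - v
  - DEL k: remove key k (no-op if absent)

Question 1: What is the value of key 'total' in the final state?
Track key 'total' through all 6 events:
  event 1 (t=4: SET count = -13): total unchanged
  event 2 (t=14: DEC total by 11): total (absent) -> -11
  event 3 (t=21: SET total = -6): total -11 -> -6
  event 4 (t=28: INC count by 6): total unchanged
  event 5 (t=38: INC max by 15): total unchanged
  event 6 (t=46: SET count = 44): total unchanged
Final: total = -6

Answer: -6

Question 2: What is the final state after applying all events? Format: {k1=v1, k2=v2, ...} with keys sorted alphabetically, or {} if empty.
  after event 1 (t=4: SET count = -13): {count=-13}
  after event 2 (t=14: DEC total by 11): {count=-13, total=-11}
  after event 3 (t=21: SET total = -6): {count=-13, total=-6}
  after event 4 (t=28: INC count by 6): {count=-7, total=-6}
  after event 5 (t=38: INC max by 15): {count=-7, max=15, total=-6}
  after event 6 (t=46: SET count = 44): {count=44, max=15, total=-6}

Answer: {count=44, max=15, total=-6}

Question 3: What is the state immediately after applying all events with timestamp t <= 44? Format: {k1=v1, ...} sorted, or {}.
Apply events with t <= 44 (5 events):
  after event 1 (t=4: SET count = -13): {count=-13}
  after event 2 (t=14: DEC total by 11): {count=-13, total=-11}
  after event 3 (t=21: SET total = -6): {count=-13, total=-6}
  after event 4 (t=28: INC count by 6): {count=-7, total=-6}
  after event 5 (t=38: INC max by 15): {count=-7, max=15, total=-6}

Answer: {count=-7, max=15, total=-6}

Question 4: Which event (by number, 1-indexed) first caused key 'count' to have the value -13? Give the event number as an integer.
Answer: 1

Derivation:
Looking for first event where count becomes -13:
  event 1: count (absent) -> -13  <-- first match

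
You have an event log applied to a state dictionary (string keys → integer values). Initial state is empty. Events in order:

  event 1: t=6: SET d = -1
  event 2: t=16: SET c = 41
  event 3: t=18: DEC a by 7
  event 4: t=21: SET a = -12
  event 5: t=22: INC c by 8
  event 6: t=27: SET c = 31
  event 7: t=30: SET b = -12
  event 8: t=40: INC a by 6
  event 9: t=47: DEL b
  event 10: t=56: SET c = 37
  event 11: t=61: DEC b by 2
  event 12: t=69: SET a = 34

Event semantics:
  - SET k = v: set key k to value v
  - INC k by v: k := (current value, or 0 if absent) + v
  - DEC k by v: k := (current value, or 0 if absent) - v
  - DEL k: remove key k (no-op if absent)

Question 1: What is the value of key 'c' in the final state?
Track key 'c' through all 12 events:
  event 1 (t=6: SET d = -1): c unchanged
  event 2 (t=16: SET c = 41): c (absent) -> 41
  event 3 (t=18: DEC a by 7): c unchanged
  event 4 (t=21: SET a = -12): c unchanged
  event 5 (t=22: INC c by 8): c 41 -> 49
  event 6 (t=27: SET c = 31): c 49 -> 31
  event 7 (t=30: SET b = -12): c unchanged
  event 8 (t=40: INC a by 6): c unchanged
  event 9 (t=47: DEL b): c unchanged
  event 10 (t=56: SET c = 37): c 31 -> 37
  event 11 (t=61: DEC b by 2): c unchanged
  event 12 (t=69: SET a = 34): c unchanged
Final: c = 37

Answer: 37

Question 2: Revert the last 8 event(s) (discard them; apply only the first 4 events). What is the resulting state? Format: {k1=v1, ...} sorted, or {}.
Keep first 4 events (discard last 8):
  after event 1 (t=6: SET d = -1): {d=-1}
  after event 2 (t=16: SET c = 41): {c=41, d=-1}
  after event 3 (t=18: DEC a by 7): {a=-7, c=41, d=-1}
  after event 4 (t=21: SET a = -12): {a=-12, c=41, d=-1}

Answer: {a=-12, c=41, d=-1}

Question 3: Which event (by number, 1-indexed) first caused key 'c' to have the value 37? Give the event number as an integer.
Looking for first event where c becomes 37:
  event 2: c = 41
  event 3: c = 41
  event 4: c = 41
  event 5: c = 49
  event 6: c = 31
  event 7: c = 31
  event 8: c = 31
  event 9: c = 31
  event 10: c 31 -> 37  <-- first match

Answer: 10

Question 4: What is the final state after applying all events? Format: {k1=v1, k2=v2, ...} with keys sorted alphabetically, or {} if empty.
Answer: {a=34, b=-2, c=37, d=-1}

Derivation:
  after event 1 (t=6: SET d = -1): {d=-1}
  after event 2 (t=16: SET c = 41): {c=41, d=-1}
  after event 3 (t=18: DEC a by 7): {a=-7, c=41, d=-1}
  after event 4 (t=21: SET a = -12): {a=-12, c=41, d=-1}
  after event 5 (t=22: INC c by 8): {a=-12, c=49, d=-1}
  after event 6 (t=27: SET c = 31): {a=-12, c=31, d=-1}
  after event 7 (t=30: SET b = -12): {a=-12, b=-12, c=31, d=-1}
  after event 8 (t=40: INC a by 6): {a=-6, b=-12, c=31, d=-1}
  after event 9 (t=47: DEL b): {a=-6, c=31, d=-1}
  after event 10 (t=56: SET c = 37): {a=-6, c=37, d=-1}
  after event 11 (t=61: DEC b by 2): {a=-6, b=-2, c=37, d=-1}
  after event 12 (t=69: SET a = 34): {a=34, b=-2, c=37, d=-1}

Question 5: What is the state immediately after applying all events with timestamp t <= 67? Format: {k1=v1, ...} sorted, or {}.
Answer: {a=-6, b=-2, c=37, d=-1}

Derivation:
Apply events with t <= 67 (11 events):
  after event 1 (t=6: SET d = -1): {d=-1}
  after event 2 (t=16: SET c = 41): {c=41, d=-1}
  after event 3 (t=18: DEC a by 7): {a=-7, c=41, d=-1}
  after event 4 (t=21: SET a = -12): {a=-12, c=41, d=-1}
  after event 5 (t=22: INC c by 8): {a=-12, c=49, d=-1}
  after event 6 (t=27: SET c = 31): {a=-12, c=31, d=-1}
  after event 7 (t=30: SET b = -12): {a=-12, b=-12, c=31, d=-1}
  after event 8 (t=40: INC a by 6): {a=-6, b=-12, c=31, d=-1}
  after event 9 (t=47: DEL b): {a=-6, c=31, d=-1}
  after event 10 (t=56: SET c = 37): {a=-6, c=37, d=-1}
  after event 11 (t=61: DEC b by 2): {a=-6, b=-2, c=37, d=-1}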